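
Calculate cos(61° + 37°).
cos(61° + 37°) = cos 61° cos 37° - sin 61° sin 37° = -0.1392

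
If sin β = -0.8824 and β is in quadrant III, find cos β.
cos β = -0.4705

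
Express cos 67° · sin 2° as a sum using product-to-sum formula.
cos 67° sin 2° = (1/2)[sin(67°+2°) - sin(67°-2°)]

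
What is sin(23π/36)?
sin(23π/36) = 0.9063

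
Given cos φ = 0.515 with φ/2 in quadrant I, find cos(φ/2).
cos(φ/2) = ±√((1 + cos φ)/2); positive since φ/2 ∈ QI, so cos(φ/2) = 0.8703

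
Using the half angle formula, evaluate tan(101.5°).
tan(101.5°) = sin 203° / (1 + cos 203°) = -4.915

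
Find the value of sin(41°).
sin(41°) = 0.6561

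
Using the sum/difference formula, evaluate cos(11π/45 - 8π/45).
cos(11π/45 - 8π/45) = cos 11π/45 cos 8π/45 + sin 11π/45 sin 8π/45 = 0.9781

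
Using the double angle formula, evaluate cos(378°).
cos(378°) = cos²189° - sin²189° = 0.9511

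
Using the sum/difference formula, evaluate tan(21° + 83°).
tan(21° + 83°) = (tan 21° + tan 83°)/(1 - tan 21° tan 83°) = -4.011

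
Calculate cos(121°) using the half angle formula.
cos(121°) = -√((1 + cos 242°)/2) = -0.515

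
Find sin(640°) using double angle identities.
sin(640°) = 2 sin 320° cos 320° = -0.9848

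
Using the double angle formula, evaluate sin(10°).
sin(10°) = 2 sin 5° cos 5° = 0.1736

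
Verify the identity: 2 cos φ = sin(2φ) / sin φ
RHS = 2 sin φ cos φ / sin φ = 2 cos φ = LHS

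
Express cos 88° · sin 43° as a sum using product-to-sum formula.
cos 88° sin 43° = (1/2)[sin(88°+43°) - sin(88°-43°)]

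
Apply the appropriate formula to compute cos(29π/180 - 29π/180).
cos(29π/180 - 29π/180) = cos 29π/180 cos 29π/180 + sin 29π/180 sin 29π/180 = 1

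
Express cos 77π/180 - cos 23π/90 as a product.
cos 77π/180 - cos 23π/90 = -2 sin(41π/120) sin(31π/360)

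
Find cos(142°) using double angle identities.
cos(142°) = 1 - 2sin²71° = -0.788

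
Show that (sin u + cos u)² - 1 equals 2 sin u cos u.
LHS = sin²u + 2 sin u cos u + cos²u - 1 = (sin²u + cos²u) + 2 sin u cos u - 1 = 1 + 2 sin u cos u - 1 = 2 sin u cos u = RHS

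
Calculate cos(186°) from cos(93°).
cos(186°) = cos²93° - sin²93° = -0.9945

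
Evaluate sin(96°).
sin(96°) = 0.9945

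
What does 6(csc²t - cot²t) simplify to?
6(csc²t - cot²t) = 6 (using Pythagorean identity)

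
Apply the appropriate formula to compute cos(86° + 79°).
cos(86° + 79°) = cos 86° cos 79° - sin 86° sin 79° = -(√6+√2)/4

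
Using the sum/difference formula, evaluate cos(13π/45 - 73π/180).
cos(13π/45 - 73π/180) = cos 13π/45 cos 73π/180 + sin 13π/45 sin 73π/180 = 0.9336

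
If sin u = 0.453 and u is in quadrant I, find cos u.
cos u = 0.8915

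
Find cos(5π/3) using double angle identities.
cos(5π/3) = cos²5π/6 - sin²5π/6 = 1/2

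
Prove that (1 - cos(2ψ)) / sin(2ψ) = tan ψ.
LHS = 2sin²ψ / (2 sin ψ cos ψ) = sin ψ/cos ψ = tan ψ = RHS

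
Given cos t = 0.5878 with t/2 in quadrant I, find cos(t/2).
cos(t/2) = ±√((1 + cos t)/2); positive since t/2 ∈ QI, so cos(t/2) = 0.891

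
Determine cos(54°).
cos(54°) = 0.5878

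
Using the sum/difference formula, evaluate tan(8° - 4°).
tan(8° - 4°) = (tan 8° - tan 4°)/(1 + tan 8° tan 4°) = 0.06993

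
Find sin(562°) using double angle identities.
sin(562°) = 2 sin 281° cos 281° = -0.3746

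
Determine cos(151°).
cos(151°) = -0.8746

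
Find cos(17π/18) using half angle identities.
cos(17π/18) = -√((1 + cos 17π/9)/2) = -0.9848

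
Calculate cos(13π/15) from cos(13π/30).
cos(13π/15) = cos²13π/30 - sin²13π/30 = -0.9135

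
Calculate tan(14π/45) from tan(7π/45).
tan(14π/45) = 2 tan 7π/45 / (1 - tan²7π/45) = 1.483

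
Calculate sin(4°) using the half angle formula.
sin(4°) = √((1 - cos 8°)/2) = 0.06976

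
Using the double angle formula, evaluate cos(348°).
cos(348°) = cos²174° - sin²174° = 0.9781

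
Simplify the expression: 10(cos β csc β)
10(cos β csc β) = 10(cot β) (using Reciprocal + quotient)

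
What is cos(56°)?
cos(56°) = 0.5592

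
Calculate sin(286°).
sin(286°) = -0.9613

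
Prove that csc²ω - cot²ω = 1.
LHS = 1/sin²ω - cos²ω/sin²ω = (1 - cos²ω)/sin²ω = sin²ω/sin²ω = 1 = RHS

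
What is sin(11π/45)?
sin(11π/45) = 0.6947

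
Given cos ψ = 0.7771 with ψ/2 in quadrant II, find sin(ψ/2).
sin(ψ/2) = ±√((1 - cos ψ)/2); positive since ψ/2 ∈ QII, so sin(ψ/2) = 0.3338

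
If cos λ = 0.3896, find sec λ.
sec λ = 1/cos λ = 2.567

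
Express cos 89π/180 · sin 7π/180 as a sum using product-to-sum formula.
cos 89π/180 sin 7π/180 = (1/2)[sin(89π/180+7π/180) - sin(89π/180-7π/180)]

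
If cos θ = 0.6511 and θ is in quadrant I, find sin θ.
sin θ = 0.759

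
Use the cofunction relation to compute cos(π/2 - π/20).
cos(π/2 - π/20) = sin(π/20) = 0.1564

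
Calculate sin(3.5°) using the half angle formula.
sin(3.5°) = √((1 - cos 7°)/2) = 0.06105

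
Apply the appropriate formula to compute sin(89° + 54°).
sin(89° + 54°) = sin 89° cos 54° + cos 89° sin 54° = 0.6018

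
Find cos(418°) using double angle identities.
cos(418°) = 2cos²209° - 1 = 0.5299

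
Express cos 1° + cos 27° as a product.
cos 1° + cos 27° = 2 cos(14°) cos(-13°)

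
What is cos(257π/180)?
cos(257π/180) = -0.225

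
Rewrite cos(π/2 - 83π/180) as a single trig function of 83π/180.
cos(π/2 - 83π/180) = sin(83π/180)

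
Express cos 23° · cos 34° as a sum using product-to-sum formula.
cos 23° cos 34° = (1/2)[cos(23°-34°) + cos(23°+34°)]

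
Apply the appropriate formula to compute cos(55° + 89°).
cos(55° + 89°) = cos 55° cos 89° - sin 55° sin 89° = -0.809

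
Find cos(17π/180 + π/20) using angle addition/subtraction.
cos(17π/180 + π/20) = cos 17π/180 cos π/20 - sin 17π/180 sin π/20 = 0.8988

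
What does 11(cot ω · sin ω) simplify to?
11(cot ω · sin ω) = 11(cos ω) (using Quotient identity)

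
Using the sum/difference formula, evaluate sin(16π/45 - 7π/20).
sin(16π/45 - 7π/20) = sin 16π/45 cos 7π/20 - cos 16π/45 sin 7π/20 = 0.01745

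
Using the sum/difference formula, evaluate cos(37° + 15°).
cos(37° + 15°) = cos 37° cos 15° - sin 37° sin 15° = 0.6157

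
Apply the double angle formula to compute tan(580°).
tan(580°) = 2 tan 290° / (1 - tan²290°) = 0.8391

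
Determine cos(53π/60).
cos(53π/60) = -0.9336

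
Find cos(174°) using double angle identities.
cos(174°) = cos²87° - sin²87° = -0.9945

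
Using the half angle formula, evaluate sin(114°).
sin(114°) = √((1 - cos 228°)/2) = 0.9135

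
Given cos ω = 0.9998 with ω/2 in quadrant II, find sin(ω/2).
sin(ω/2) = ±√((1 - cos ω)/2); positive since ω/2 ∈ QII, so sin(ω/2) = 0.01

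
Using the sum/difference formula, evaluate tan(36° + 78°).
tan(36° + 78°) = (tan 36° + tan 78°)/(1 - tan 36° tan 78°) = -2.246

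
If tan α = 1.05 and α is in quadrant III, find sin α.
sin α = -0.7241 (using tan²α + 1 = sec²α)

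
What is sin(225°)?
sin(225°) = -√2/2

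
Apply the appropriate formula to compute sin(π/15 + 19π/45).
sin(π/15 + 19π/45) = sin π/15 cos 19π/45 + cos π/15 sin 19π/45 = 0.9994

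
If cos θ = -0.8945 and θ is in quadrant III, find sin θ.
sin θ = -0.4471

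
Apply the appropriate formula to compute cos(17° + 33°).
cos(17° + 33°) = cos 17° cos 33° - sin 17° sin 33° = 0.6428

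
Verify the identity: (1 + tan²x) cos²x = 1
LHS = sec²x · cos²x = (1/cos²x) · cos²x = 1 = RHS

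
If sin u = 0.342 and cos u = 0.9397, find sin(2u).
sin(2u) = 2 sin u cos u = 0.6428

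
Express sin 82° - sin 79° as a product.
sin 82° - sin 79° = 2 cos(80.5°) sin(1.5°)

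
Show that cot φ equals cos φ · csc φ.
RHS = cos φ · (1/sin φ) = cos φ/sin φ = cot φ = LHS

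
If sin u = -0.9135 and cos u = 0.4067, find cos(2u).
cos(2u) = cos²u - sin²u = -0.6691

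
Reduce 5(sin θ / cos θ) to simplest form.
5(sin θ / cos θ) = 5(tan θ) (using Quotient identity)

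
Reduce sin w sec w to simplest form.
sin w sec w = tan w (using Reciprocal + quotient)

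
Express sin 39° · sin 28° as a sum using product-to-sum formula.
sin 39° sin 28° = (1/2)[cos(39°-28°) - cos(39°+28°)]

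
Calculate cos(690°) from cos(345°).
cos(690°) = cos²345° - sin²345° = √3/2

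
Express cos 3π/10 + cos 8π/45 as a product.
cos 3π/10 + cos 8π/45 = 2 cos(43π/180) cos(11π/180)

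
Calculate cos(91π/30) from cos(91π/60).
cos(91π/30) = 2cos²91π/60 - 1 = -0.9945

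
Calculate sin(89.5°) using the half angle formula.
sin(89.5°) = √((1 - cos 179°)/2) = 1.0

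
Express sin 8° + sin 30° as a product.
sin 8° + sin 30° = 2 sin(19°) cos(-11°)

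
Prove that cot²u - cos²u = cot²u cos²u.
LHS = cos²u/sin²u - cos²u = cos²u(1/sin²u - 1) = cos²u · (1 - sin²u)/sin²u = cos²u · cos²u/sin²u = cos²u · cot²u = RHS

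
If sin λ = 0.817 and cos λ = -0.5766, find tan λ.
tan λ = sin λ / cos λ = -1.417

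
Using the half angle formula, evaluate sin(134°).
sin(134°) = √((1 - cos 268°)/2) = 0.7193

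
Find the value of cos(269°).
cos(269°) = -0.01745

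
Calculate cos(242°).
cos(242°) = -0.4695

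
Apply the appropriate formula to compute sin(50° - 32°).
sin(50° - 32°) = sin 50° cos 32° - cos 50° sin 32° = 0.309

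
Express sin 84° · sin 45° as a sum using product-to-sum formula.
sin 84° sin 45° = (1/2)[cos(84°-45°) - cos(84°+45°)]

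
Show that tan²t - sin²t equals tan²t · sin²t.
LHS = sin²t/cos²t - sin²t = sin²t(1/cos²t - 1) = sin²t · (1 - cos²t)/cos²t = sin²t · sin²t/cos²t = sin²t · tan²t = RHS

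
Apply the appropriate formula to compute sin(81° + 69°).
sin(81° + 69°) = sin 81° cos 69° + cos 81° sin 69° = 1/2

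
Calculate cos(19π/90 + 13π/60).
cos(19π/90 + 13π/60) = cos 19π/90 cos 13π/60 - sin 19π/90 sin 13π/60 = 0.225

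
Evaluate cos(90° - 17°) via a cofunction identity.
cos(90° - 17°) = sin(17°) = 0.2924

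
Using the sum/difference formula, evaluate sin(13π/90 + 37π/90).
sin(13π/90 + 37π/90) = sin 13π/90 cos 37π/90 + cos 13π/90 sin 37π/90 = 0.9848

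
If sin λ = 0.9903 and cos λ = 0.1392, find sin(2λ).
sin(2λ) = 2 sin λ cos λ = 0.2757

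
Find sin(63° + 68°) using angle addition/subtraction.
sin(63° + 68°) = sin 63° cos 68° + cos 63° sin 68° = 0.7547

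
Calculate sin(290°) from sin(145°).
sin(290°) = 2 sin 145° cos 145° = -0.9397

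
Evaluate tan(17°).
tan(17°) = 0.3057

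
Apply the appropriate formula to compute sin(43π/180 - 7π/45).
sin(43π/180 - 7π/45) = sin 43π/180 cos 7π/45 - cos 43π/180 sin 7π/45 = (√6-√2)/4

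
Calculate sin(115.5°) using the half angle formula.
sin(115.5°) = √((1 - cos 231°)/2) = 0.9026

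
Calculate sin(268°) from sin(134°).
sin(268°) = 2 sin 134° cos 134° = -0.9994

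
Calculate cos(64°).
cos(64°) = 0.4384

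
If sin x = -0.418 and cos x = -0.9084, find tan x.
tan x = sin x / cos x = 0.4601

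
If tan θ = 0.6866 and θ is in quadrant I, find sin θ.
sin θ = 0.566 (using tan²θ + 1 = sec²θ)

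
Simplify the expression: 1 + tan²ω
1 + tan²ω = sec²ω (using Pythagorean identity)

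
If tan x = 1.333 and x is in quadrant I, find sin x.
sin x = 0.7999 (using tan²x + 1 = sec²x)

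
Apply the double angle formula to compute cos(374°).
cos(374°) = cos²187° - sin²187° = 0.9703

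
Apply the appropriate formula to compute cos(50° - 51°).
cos(50° - 51°) = cos 50° cos 51° + sin 50° sin 51° = 0.9998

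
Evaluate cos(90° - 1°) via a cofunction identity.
cos(90° - 1°) = sin(1°) = 0.01745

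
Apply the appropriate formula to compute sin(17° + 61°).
sin(17° + 61°) = sin 17° cos 61° + cos 17° sin 61° = 0.9781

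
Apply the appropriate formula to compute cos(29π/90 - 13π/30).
cos(29π/90 - 13π/30) = cos 29π/90 cos 13π/30 + sin 29π/90 sin 13π/30 = 0.9397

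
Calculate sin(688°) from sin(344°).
sin(688°) = 2 sin 344° cos 344° = -0.5299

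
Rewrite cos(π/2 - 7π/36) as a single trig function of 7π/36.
cos(π/2 - 7π/36) = sin(7π/36)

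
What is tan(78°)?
tan(78°) = 4.705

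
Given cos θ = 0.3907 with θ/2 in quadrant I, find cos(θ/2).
cos(θ/2) = ±√((1 + cos θ)/2); positive since θ/2 ∈ QI, so cos(θ/2) = 0.8339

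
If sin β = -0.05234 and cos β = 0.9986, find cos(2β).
cos(2β) = cos²β - sin²β = 0.9945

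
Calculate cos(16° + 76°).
cos(16° + 76°) = cos 16° cos 76° - sin 16° sin 76° = -0.0349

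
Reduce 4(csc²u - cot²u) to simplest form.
4(csc²u - cot²u) = 4 (using Pythagorean identity)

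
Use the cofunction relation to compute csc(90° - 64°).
csc(90° - 64°) = sec(64°) = 2.281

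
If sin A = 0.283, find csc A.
csc A = 1/sin A = 3.534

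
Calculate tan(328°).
tan(328°) = -0.6249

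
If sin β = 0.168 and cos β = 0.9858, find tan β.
tan β = sin β / cos β = 0.1704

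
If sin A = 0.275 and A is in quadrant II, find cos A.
cos A = -0.9614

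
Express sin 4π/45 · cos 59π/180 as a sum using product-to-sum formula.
sin 4π/45 cos 59π/180 = (1/2)[sin(4π/45+59π/180) + sin(4π/45-59π/180)]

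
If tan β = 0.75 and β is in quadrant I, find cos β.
cos β = 0.8 (using tan²β + 1 = sec²β)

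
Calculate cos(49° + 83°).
cos(49° + 83°) = cos 49° cos 83° - sin 49° sin 83° = -0.6691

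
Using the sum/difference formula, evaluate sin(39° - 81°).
sin(39° - 81°) = sin 39° cos 81° - cos 39° sin 81° = -0.6691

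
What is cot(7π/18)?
cot(7π/18) = 0.364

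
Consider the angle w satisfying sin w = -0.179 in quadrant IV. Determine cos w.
cos w = √(1 - sin²w) = 0.9838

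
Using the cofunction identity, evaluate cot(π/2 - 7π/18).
cot(π/2 - 7π/18) = tan(7π/18) = 2.747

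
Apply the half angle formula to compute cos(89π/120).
cos(89π/120) = -√((1 + cos 89π/60)/2) = -0.6884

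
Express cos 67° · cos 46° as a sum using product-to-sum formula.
cos 67° cos 46° = (1/2)[cos(67°-46°) + cos(67°+46°)]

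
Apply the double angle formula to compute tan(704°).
tan(704°) = 2 tan 352° / (1 - tan²352°) = -0.2867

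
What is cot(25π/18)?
cot(25π/18) = 0.364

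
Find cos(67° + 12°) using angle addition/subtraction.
cos(67° + 12°) = cos 67° cos 12° - sin 67° sin 12° = 0.1908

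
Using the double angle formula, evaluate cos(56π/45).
cos(56π/45) = cos²28π/45 - sin²28π/45 = -0.7193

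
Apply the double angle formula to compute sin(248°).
sin(248°) = 2 sin 124° cos 124° = -0.9272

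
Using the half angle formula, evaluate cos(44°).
cos(44°) = √((1 + cos 88°)/2) = 0.7193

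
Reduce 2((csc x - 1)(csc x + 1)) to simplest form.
2((csc x - 1)(csc x + 1)) = 2(cot²x) (using Diff. of squares)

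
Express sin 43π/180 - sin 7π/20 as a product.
sin 43π/180 - sin 7π/20 = 2 cos(53π/180) sin(-π/18)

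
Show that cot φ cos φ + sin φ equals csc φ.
LHS = cos²φ/sin φ + sin φ = (cos²φ + sin²φ)/sin φ = 1/sin φ = csc φ = RHS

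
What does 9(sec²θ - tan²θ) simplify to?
9(sec²θ - tan²θ) = 9 (using Pythagorean identity)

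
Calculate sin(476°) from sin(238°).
sin(476°) = 2 sin 238° cos 238° = 0.8988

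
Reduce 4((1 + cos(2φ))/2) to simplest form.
4((1 + cos(2φ))/2) = 4(cos²φ) (using Power reduction)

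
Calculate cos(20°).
cos(20°) = 0.9397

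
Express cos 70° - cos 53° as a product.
cos 70° - cos 53° = -2 sin(61.5°) sin(8.5°)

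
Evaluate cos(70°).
cos(70°) = 0.342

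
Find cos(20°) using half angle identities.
cos(20°) = √((1 + cos 40°)/2) = 0.9397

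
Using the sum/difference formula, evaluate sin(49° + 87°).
sin(49° + 87°) = sin 49° cos 87° + cos 49° sin 87° = 0.6947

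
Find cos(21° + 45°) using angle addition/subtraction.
cos(21° + 45°) = cos 21° cos 45° - sin 21° sin 45° = 0.4067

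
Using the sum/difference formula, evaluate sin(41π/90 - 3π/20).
sin(41π/90 - 3π/20) = sin 41π/90 cos 3π/20 - cos 41π/90 sin 3π/20 = 0.8192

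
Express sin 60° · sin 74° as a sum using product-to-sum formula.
sin 60° sin 74° = (1/2)[cos(60°-74°) - cos(60°+74°)]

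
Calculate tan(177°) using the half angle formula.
tan(177°) = sin 354° / (1 + cos 354°) = -0.05241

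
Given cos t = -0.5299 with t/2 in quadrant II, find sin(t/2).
sin(t/2) = ±√((1 - cos t)/2); positive since t/2 ∈ QII, so sin(t/2) = 0.8746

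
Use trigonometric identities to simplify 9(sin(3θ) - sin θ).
9(sin(3θ) - sin θ) = 9(2 cos(2θ) sin θ) (using Sum-to-product)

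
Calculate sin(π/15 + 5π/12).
sin(π/15 + 5π/12) = sin π/15 cos 5π/12 + cos π/15 sin 5π/12 = 0.9986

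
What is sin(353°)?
sin(353°) = -0.1219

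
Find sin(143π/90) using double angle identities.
sin(143π/90) = 2 sin 143π/180 cos 143π/180 = -0.9613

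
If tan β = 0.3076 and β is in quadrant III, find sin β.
sin β = -0.294 (using tan²β + 1 = sec²β)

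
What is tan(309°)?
tan(309°) = -1.235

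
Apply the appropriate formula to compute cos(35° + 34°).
cos(35° + 34°) = cos 35° cos 34° - sin 35° sin 34° = 0.3584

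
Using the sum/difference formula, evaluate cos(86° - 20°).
cos(86° - 20°) = cos 86° cos 20° + sin 86° sin 20° = 0.4067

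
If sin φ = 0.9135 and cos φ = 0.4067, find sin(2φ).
sin(2φ) = 2 sin φ cos φ = 0.743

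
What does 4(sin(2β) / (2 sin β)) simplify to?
4(sin(2β) / (2 sin β)) = 4(cos β) (using Double angle)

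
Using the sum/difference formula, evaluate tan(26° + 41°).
tan(26° + 41°) = (tan 26° + tan 41°)/(1 - tan 26° tan 41°) = 2.356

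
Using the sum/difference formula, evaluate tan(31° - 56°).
tan(31° - 56°) = (tan 31° - tan 56°)/(1 + tan 31° tan 56°) = -0.4663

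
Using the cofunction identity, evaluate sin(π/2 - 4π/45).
sin(π/2 - 4π/45) = cos(4π/45) = 0.9613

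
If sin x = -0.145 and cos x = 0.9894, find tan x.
tan x = sin x / cos x = -0.1466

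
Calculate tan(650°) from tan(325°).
tan(650°) = 2 tan 325° / (1 - tan²325°) = -2.747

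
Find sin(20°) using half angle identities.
sin(20°) = √((1 - cos 40°)/2) = 0.342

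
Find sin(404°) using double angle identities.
sin(404°) = 2 sin 202° cos 202° = 0.6947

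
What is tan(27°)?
tan(27°) = 0.5095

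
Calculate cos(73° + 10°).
cos(73° + 10°) = cos 73° cos 10° - sin 73° sin 10° = 0.1219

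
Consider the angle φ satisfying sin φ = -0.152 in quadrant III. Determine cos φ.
cos φ = ±√(1 - sin²φ) = -0.9884 (negative in QIII)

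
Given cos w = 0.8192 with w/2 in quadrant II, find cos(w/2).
cos(w/2) = ±√((1 + cos w)/2); negative since w/2 ∈ QII, so cos(w/2) = -0.9537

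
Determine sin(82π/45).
sin(82π/45) = -0.5299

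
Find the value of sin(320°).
sin(320°) = -0.6428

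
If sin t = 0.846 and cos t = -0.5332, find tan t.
tan t = sin t / cos t = -1.587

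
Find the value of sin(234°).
sin(234°) = -0.809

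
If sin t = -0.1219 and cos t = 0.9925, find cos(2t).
cos(2t) = cos²t - sin²t = 0.9702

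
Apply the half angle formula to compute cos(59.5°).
cos(59.5°) = √((1 + cos 119°)/2) = 0.5075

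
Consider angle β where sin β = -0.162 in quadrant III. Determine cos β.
cos β = ±√(1 - sin²β) = -0.9868 (negative in QIII)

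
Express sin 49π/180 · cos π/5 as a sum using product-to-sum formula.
sin 49π/180 cos π/5 = (1/2)[sin(49π/180+π/5) + sin(49π/180-π/5)]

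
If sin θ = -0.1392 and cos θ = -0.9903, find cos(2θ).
cos(2θ) = cos²θ - sin²θ = 0.9613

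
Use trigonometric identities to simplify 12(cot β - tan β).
12(cot β - tan β) = 12(2 cot(2β)) (using Double angle)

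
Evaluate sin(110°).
sin(110°) = 0.9397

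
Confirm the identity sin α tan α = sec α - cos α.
RHS = 1/cos α - cos α = (1 - cos²α)/cos α = sin²α/cos α = sin α · (sin α/cos α) = sin α tan α = LHS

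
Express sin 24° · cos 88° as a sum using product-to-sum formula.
sin 24° cos 88° = (1/2)[sin(24°+88°) + sin(24°-88°)]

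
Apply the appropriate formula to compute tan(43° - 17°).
tan(43° - 17°) = (tan 43° - tan 17°)/(1 + tan 43° tan 17°) = 0.4877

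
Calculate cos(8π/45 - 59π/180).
cos(8π/45 - 59π/180) = cos 8π/45 cos 59π/180 + sin 8π/45 sin 59π/180 = 0.891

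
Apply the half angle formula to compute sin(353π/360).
sin(353π/360) = √((1 - cos 353π/180)/2) = 0.06105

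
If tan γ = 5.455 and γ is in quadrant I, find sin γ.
sin γ = 0.9836 (using tan²γ + 1 = sec²γ)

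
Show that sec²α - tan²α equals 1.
LHS = 1/cos²α - sin²α/cos²α = (1 - sin²α)/cos²α = cos²α/cos²α = 1 = RHS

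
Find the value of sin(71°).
sin(71°) = 0.9455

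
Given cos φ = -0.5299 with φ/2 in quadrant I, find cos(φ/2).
cos(φ/2) = ±√((1 + cos φ)/2); positive since φ/2 ∈ QI, so cos(φ/2) = 0.4848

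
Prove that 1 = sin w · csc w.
RHS = sin w · (1/sin w) = 1 = LHS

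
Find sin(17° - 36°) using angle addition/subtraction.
sin(17° - 36°) = sin 17° cos 36° - cos 17° sin 36° = -0.3256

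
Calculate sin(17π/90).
sin(17π/90) = 0.5592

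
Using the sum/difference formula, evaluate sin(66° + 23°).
sin(66° + 23°) = sin 66° cos 23° + cos 66° sin 23° = 0.9998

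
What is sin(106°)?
sin(106°) = 0.9613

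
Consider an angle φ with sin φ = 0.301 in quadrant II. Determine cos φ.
cos φ = ±√(1 - sin²φ) = -0.9536 (negative in QII)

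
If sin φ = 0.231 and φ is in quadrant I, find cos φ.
cos φ = 0.973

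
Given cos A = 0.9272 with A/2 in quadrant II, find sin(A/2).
sin(A/2) = ±√((1 - cos A)/2); positive since A/2 ∈ QII, so sin(A/2) = 0.1908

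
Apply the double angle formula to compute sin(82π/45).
sin(82π/45) = 2 sin 41π/45 cos 41π/45 = -0.5299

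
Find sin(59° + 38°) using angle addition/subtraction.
sin(59° + 38°) = sin 59° cos 38° + cos 59° sin 38° = 0.9925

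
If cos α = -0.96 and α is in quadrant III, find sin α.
sin α = -0.28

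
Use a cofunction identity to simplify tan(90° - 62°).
tan(90° - 62°) = cot(62°)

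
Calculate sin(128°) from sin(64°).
sin(128°) = 2 sin 64° cos 64° = 0.788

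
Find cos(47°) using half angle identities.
cos(47°) = √((1 + cos 94°)/2) = 0.682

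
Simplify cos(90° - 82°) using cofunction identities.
cos(90° - 82°) = sin(82°)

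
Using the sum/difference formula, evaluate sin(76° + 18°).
sin(76° + 18°) = sin 76° cos 18° + cos 76° sin 18° = 0.9976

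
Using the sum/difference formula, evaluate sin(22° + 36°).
sin(22° + 36°) = sin 22° cos 36° + cos 22° sin 36° = 0.848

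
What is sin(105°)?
sin(105°) = (√6+√2)/4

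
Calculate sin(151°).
sin(151°) = 0.4848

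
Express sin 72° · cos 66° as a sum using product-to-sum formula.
sin 72° cos 66° = (1/2)[sin(72°+66°) + sin(72°-66°)]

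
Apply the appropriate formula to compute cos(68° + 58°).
cos(68° + 58°) = cos 68° cos 58° - sin 68° sin 58° = -0.5878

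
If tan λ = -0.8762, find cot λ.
cot λ = 1/tan λ = -1.141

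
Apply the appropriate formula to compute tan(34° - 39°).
tan(34° - 39°) = (tan 34° - tan 39°)/(1 + tan 34° tan 39°) = -0.08749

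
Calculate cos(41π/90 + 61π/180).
cos(41π/90 + 61π/180) = cos 41π/90 cos 61π/180 - sin 41π/90 sin 61π/180 = -0.7986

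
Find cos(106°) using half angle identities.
cos(106°) = -√((1 + cos 212°)/2) = -0.2756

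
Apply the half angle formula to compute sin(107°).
sin(107°) = √((1 - cos 214°)/2) = 0.9563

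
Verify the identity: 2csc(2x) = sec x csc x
LHS = 2/sin(2x) = 2/(2 sin x cos x) = 1/(sin x cos x) = (1/cos x)(1/sin x) = sec x csc x = RHS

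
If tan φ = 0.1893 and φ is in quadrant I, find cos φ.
cos φ = 0.9826 (using tan²φ + 1 = sec²φ)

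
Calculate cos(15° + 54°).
cos(15° + 54°) = cos 15° cos 54° - sin 15° sin 54° = 0.3584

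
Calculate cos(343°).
cos(343°) = 0.9563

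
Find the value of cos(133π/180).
cos(133π/180) = -0.682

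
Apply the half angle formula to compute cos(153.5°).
cos(153.5°) = -√((1 + cos 307°)/2) = -0.8949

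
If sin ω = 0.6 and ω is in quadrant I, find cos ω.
cos ω = 0.8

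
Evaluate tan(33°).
tan(33°) = 0.6494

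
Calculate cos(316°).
cos(316°) = 0.7193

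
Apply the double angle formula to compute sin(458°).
sin(458°) = 2 sin 229° cos 229° = 0.9903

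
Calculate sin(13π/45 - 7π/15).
sin(13π/45 - 7π/15) = sin 13π/45 cos 7π/15 - cos 13π/45 sin 7π/15 = -0.5299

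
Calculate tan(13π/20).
tan(13π/20) = -1.963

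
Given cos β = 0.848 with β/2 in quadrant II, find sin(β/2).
sin(β/2) = ±√((1 - cos β)/2); positive since β/2 ∈ QII, so sin(β/2) = 0.2757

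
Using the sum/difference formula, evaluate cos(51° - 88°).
cos(51° - 88°) = cos 51° cos 88° + sin 51° sin 88° = 0.7986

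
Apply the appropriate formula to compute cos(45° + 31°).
cos(45° + 31°) = cos 45° cos 31° - sin 45° sin 31° = 0.2419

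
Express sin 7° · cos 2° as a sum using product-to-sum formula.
sin 7° cos 2° = (1/2)[sin(7°+2°) + sin(7°-2°)]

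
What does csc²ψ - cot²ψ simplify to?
csc²ψ - cot²ψ = 1 (using Pythagorean identity)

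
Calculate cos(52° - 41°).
cos(52° - 41°) = cos 52° cos 41° + sin 52° sin 41° = 0.9816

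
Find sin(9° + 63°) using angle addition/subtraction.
sin(9° + 63°) = sin 9° cos 63° + cos 9° sin 63° = 0.9511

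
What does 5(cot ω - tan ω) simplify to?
5(cot ω - tan ω) = 5(2 cot(2ω)) (using Double angle)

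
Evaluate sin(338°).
sin(338°) = -0.3746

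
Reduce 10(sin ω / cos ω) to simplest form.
10(sin ω / cos ω) = 10(tan ω) (using Quotient identity)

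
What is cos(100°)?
cos(100°) = -0.1736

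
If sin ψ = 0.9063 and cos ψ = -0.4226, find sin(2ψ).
sin(2ψ) = 2 sin ψ cos ψ = -0.766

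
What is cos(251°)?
cos(251°) = -0.3256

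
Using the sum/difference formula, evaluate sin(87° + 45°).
sin(87° + 45°) = sin 87° cos 45° + cos 87° sin 45° = 0.7431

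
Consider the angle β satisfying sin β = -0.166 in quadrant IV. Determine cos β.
cos β = √(1 - sin²β) = 0.9861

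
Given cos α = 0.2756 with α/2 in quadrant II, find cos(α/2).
cos(α/2) = ±√((1 + cos α)/2); negative since α/2 ∈ QII, so cos(α/2) = -0.7986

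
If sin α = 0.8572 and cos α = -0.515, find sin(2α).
sin(2α) = 2 sin α cos α = -0.8829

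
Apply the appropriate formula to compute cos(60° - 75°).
cos(60° - 75°) = cos 60° cos 75° + sin 60° sin 75° = (√6+√2)/4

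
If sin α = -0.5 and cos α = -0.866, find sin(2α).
sin(2α) = 2 sin α cos α = 0.866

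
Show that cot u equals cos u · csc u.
RHS = cos u · (1/sin u) = cos u/sin u = cot u = LHS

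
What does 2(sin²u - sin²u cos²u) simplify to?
2(sin²u - sin²u cos²u) = 2(sin⁴u) (using Factoring)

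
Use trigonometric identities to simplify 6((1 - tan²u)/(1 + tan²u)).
6((1 - tan²u)/(1 + tan²u)) = 6(cos(2u)) (using Double angle)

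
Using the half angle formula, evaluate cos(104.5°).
cos(104.5°) = -√((1 + cos 209°)/2) = -0.2504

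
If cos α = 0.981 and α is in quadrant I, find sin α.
sin α = 0.194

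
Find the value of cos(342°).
cos(342°) = 0.9511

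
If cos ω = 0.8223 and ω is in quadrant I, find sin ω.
sin ω = 0.5691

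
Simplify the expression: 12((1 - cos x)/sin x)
12((1 - cos x)/sin x) = 12(tan(x/2)) (using Half angle)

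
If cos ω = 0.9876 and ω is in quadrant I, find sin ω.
sin ω = 0.157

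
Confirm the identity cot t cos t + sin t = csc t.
LHS = cos²t/sin t + sin t = (cos²t + sin²t)/sin t = 1/sin t = csc t = RHS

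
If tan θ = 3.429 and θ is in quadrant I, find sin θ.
sin θ = 0.96 (using tan²θ + 1 = sec²θ)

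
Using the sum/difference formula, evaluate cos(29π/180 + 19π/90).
cos(29π/180 + 19π/90) = cos 29π/180 cos 19π/90 - sin 29π/180 sin 19π/90 = 0.3907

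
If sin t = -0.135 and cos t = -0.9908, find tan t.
tan t = sin t / cos t = 0.1363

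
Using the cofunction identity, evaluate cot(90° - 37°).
cot(90° - 37°) = tan(37°) = 0.7536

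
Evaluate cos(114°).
cos(114°) = -0.4067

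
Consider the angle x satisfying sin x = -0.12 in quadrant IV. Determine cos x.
cos x = √(1 - sin²x) = 0.9928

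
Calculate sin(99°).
sin(99°) = 0.9877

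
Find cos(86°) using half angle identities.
cos(86°) = √((1 + cos 172°)/2) = 0.06976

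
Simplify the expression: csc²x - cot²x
csc²x - cot²x = 1 (using Pythagorean identity)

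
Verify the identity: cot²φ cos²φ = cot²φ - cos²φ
RHS = cos²φ/sin²φ - cos²φ = cos²φ(1/sin²φ - 1) = cos²φ · (1 - sin²φ)/sin²φ = cos²φ · cos²φ/sin²φ = cos²φ · cot²φ = LHS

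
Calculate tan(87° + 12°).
tan(87° + 12°) = (tan 87° + tan 12°)/(1 - tan 87° tan 12°) = -6.314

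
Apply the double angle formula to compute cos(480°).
cos(480°) = 2cos²240° - 1 = -1/2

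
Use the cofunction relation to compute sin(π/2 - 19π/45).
sin(π/2 - 19π/45) = cos(19π/45) = 0.2419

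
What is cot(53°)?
cot(53°) = 0.7536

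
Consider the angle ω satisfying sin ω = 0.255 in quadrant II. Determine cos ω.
cos ω = ±√(1 - sin²ω) = -0.9669 (negative in QII)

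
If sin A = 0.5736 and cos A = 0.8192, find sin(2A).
sin(2A) = 2 sin A cos A = 0.9398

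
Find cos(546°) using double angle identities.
cos(546°) = cos²273° - sin²273° = -0.9945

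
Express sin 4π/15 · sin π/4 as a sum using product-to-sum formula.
sin 4π/15 sin π/4 = (1/2)[cos(4π/15-π/4) - cos(4π/15+π/4)]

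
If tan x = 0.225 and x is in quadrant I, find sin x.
sin x = 0.2195 (using tan²x + 1 = sec²x)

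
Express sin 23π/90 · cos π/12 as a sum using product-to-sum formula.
sin 23π/90 cos π/12 = (1/2)[sin(23π/90+π/12) + sin(23π/90-π/12)]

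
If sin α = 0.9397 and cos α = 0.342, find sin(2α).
sin(2α) = 2 sin α cos α = 0.6428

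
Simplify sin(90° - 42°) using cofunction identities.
sin(90° - 42°) = cos(42°)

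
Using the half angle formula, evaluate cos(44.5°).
cos(44.5°) = √((1 + cos 89°)/2) = 0.7133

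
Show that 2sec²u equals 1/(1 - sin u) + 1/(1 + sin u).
RHS = [(1 + sin u) + (1 - sin u)] / [(1 - sin u)(1 + sin u)] = 2/(1 - sin²u) = 2/cos²u = 2sec²u = LHS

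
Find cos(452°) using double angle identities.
cos(452°) = cos²226° - sin²226° = -0.0349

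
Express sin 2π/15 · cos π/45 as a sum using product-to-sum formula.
sin 2π/15 cos π/45 = (1/2)[sin(2π/15+π/45) + sin(2π/15-π/45)]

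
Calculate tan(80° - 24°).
tan(80° - 24°) = (tan 80° - tan 24°)/(1 + tan 80° tan 24°) = 1.483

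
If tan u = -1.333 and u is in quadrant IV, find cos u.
cos u = 0.6001 (using tan²u + 1 = sec²u)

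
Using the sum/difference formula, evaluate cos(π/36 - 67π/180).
cos(π/36 - 67π/180) = cos π/36 cos 67π/180 + sin π/36 sin 67π/180 = 0.4695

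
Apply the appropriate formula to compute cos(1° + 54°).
cos(1° + 54°) = cos 1° cos 54° - sin 1° sin 54° = 0.5736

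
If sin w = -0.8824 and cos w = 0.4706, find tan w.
tan w = sin w / cos w = -1.875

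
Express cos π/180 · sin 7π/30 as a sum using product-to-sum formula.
cos π/180 sin 7π/30 = (1/2)[sin(π/180+7π/30) - sin(π/180-7π/30)]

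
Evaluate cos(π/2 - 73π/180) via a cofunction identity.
cos(π/2 - 73π/180) = sin(73π/180) = 0.9563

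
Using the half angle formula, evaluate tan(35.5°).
tan(35.5°) = sin 71° / (1 + cos 71°) = 0.7133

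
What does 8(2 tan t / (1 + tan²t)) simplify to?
8(2 tan t / (1 + tan²t)) = 8(sin(2t)) (using Double angle)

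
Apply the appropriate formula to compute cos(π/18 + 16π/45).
cos(π/18 + 16π/45) = cos π/18 cos 16π/45 - sin π/18 sin 16π/45 = 0.2756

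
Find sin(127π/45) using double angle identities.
sin(127π/45) = 2 sin 127π/90 cos 127π/90 = 0.5299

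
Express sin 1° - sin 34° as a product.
sin 1° - sin 34° = 2 cos(17.5°) sin(-16.5°)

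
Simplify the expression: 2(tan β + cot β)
2(tan β + cot β) = 2(sec β csc β) (using Quotient identities)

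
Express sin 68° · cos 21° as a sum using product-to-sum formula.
sin 68° cos 21° = (1/2)[sin(68°+21°) + sin(68°-21°)]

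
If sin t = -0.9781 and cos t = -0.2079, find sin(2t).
sin(2t) = 2 sin t cos t = 0.4067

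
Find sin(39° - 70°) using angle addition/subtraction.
sin(39° - 70°) = sin 39° cos 70° - cos 39° sin 70° = -0.515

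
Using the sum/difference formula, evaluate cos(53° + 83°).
cos(53° + 83°) = cos 53° cos 83° - sin 53° sin 83° = -0.7193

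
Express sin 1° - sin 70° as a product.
sin 1° - sin 70° = 2 cos(35.5°) sin(-34.5°)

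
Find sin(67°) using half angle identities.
sin(67°) = √((1 - cos 134°)/2) = 0.9205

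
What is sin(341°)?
sin(341°) = -0.3256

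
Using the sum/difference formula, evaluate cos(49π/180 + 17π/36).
cos(49π/180 + 17π/36) = cos 49π/180 cos 17π/36 - sin 49π/180 sin 17π/36 = -0.6947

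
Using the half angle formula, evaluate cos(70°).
cos(70°) = √((1 + cos 140°)/2) = 0.342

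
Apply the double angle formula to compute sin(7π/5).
sin(7π/5) = 2 sin 7π/10 cos 7π/10 = -0.9511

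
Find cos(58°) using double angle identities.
cos(58°) = cos²29° - sin²29° = 0.5299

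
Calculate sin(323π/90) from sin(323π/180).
sin(323π/90) = 2 sin 323π/180 cos 323π/180 = -0.9613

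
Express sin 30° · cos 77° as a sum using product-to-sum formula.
sin 30° cos 77° = (1/2)[sin(30°+77°) + sin(30°-77°)]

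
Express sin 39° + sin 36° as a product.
sin 39° + sin 36° = 2 sin(37.5°) cos(1.5°)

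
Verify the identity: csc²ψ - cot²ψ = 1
LHS = 1/sin²ψ - cos²ψ/sin²ψ = (1 - cos²ψ)/sin²ψ = sin²ψ/sin²ψ = 1 = RHS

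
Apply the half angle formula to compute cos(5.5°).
cos(5.5°) = √((1 + cos 11°)/2) = 0.9954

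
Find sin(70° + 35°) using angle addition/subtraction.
sin(70° + 35°) = sin 70° cos 35° + cos 70° sin 35° = (√6+√2)/4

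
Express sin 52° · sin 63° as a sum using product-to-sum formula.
sin 52° sin 63° = (1/2)[cos(52°-63°) - cos(52°+63°)]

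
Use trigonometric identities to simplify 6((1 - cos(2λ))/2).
6((1 - cos(2λ))/2) = 6(sin²λ) (using Power reduction)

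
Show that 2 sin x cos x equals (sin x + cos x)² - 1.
RHS = sin²x + 2 sin x cos x + cos²x - 1 = (sin²x + cos²x) + 2 sin x cos x - 1 = 1 + 2 sin x cos x - 1 = 2 sin x cos x = LHS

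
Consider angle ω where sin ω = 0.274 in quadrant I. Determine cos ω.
cos ω = √(1 - sin²ω) = 0.9617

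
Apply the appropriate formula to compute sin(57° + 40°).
sin(57° + 40°) = sin 57° cos 40° + cos 57° sin 40° = 0.9925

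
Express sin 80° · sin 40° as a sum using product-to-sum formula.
sin 80° sin 40° = (1/2)[cos(80°-40°) - cos(80°+40°)]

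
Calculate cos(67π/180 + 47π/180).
cos(67π/180 + 47π/180) = cos 67π/180 cos 47π/180 - sin 67π/180 sin 47π/180 = -0.4067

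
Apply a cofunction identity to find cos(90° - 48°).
cos(90° - 48°) = sin(48°) = 0.7431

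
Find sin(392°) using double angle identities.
sin(392°) = 2 sin 196° cos 196° = 0.5299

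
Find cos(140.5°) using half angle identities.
cos(140.5°) = -√((1 + cos 281°)/2) = -0.7716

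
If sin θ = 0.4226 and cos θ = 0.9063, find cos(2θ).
cos(2θ) = cos²θ - sin²θ = 0.6428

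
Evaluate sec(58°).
sec(58°) = 1.887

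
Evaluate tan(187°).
tan(187°) = 0.1228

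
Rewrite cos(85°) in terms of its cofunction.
cos(85°) = sin(90° - 85°) = sin(5°)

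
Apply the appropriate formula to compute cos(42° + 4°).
cos(42° + 4°) = cos 42° cos 4° - sin 42° sin 4° = 0.6947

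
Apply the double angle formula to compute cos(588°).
cos(588°) = cos²294° - sin²294° = -0.6691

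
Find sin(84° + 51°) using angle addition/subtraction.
sin(84° + 51°) = sin 84° cos 51° + cos 84° sin 51° = √2/2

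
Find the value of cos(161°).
cos(161°) = -0.9455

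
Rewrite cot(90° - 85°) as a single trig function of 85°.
cot(90° - 85°) = tan(85°)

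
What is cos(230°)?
cos(230°) = -0.6428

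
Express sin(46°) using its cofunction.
sin(46°) = cos(90° - 46°) = cos(44°)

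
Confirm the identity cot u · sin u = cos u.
LHS = (cos u/sin u) · sin u = cos u = RHS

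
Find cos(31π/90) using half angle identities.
cos(31π/90) = √((1 + cos 31π/45)/2) = 0.4695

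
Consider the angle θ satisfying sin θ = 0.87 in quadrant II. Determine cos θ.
cos θ = ±√(1 - sin²θ) = -0.4931 (negative in QII)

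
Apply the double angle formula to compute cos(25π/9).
cos(25π/9) = 1 - 2sin²25π/18 = -0.766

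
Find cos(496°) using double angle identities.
cos(496°) = cos²248° - sin²248° = -0.7193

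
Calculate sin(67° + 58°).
sin(67° + 58°) = sin 67° cos 58° + cos 67° sin 58° = 0.8192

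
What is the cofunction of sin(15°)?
sin(15°) = cos(90° - 15°) = cos(75°)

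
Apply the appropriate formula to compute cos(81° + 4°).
cos(81° + 4°) = cos 81° cos 4° - sin 81° sin 4° = 0.08716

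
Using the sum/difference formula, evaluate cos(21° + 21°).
cos(21° + 21°) = cos 21° cos 21° - sin 21° sin 21° = 0.7431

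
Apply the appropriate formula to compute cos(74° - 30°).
cos(74° - 30°) = cos 74° cos 30° + sin 74° sin 30° = 0.7193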